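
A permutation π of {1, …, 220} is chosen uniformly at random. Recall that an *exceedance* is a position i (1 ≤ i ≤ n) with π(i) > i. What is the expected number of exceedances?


Write X = Σ_{i=1}^{220} X_i, where X_i = 1_{π(i) > i}.
For each fixed i, π(i) is uniform over {1, …, 220} (marginal of a uniform permutation), so P[π(i) > i] = (n − i)/n. Summing: Σ_{i=1}^{220} (n − i)/n = (0 + 1 + … + 219)/220 = 220(220 − 1)/(2·220) = (220 − 1)/2.
Hence E[X] = Σ_{i=1}^{220} (220 − i)/220 = 219/2 ≈ 109.500.

E[X] = 219/2 = 109.500.


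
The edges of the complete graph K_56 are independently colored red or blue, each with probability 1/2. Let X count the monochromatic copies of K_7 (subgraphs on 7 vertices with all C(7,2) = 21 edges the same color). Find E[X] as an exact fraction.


Let X = Σ_S X_S over the C(56, 7) = 231917400 subsets S of size 7, where X_S = 1 if the K_7 on S is monochromatic.
For a fixed S, the K_7 on S has C(7, 2) = 21 edges. P[all 21 edges red] = (1/2)^21, and likewise for blue, so P[monochromatic] = 2·(1/2)^21 = 2^{1 − 21} = 1/1048576.
By linearity of expectation: E[X] = C(56, 7) · 2^{1 − 21} = 231917400 · 1/1048576 = 28989675/131072.
Numerically: E[X] ≈ 221.1737.

E[X] = C(56,7)·2^(1−C(7,2)) = 28989675/131072 ≈ 221.1737.


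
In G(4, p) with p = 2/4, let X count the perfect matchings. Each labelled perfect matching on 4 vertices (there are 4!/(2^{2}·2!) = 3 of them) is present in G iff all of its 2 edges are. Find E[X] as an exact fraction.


K_4 has 4!/(2^{2}·2!) = 3 labelled perfect matchings.
For each such perfect matching H, let X_H = 1 if all 2 edges of H are present in G. Then P[X_H = 1] = p^{2} = (1/2)^{2} = 1/4.
Summing the indicators: E[X] = Σ_H E[X_H] = 3 · p^{2} = 3 · 1/4 = 3/4.
Numerically: E[X] ≈ 0.75.

E[X] = 3 · (1/2)^{2} = 3/4 ≈ 0.75.


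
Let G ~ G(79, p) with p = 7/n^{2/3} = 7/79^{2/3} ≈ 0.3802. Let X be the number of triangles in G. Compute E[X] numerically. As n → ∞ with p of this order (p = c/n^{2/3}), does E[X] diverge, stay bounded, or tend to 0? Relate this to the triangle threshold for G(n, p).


Number of potential triangles: C(79, 3) = 79079.
Each occurs with probability p³ ≈ (0.3802)³ ≈ 5.4959141e-02.
By linearity: E[X] = C(79, 3)·p³ ≈ 79079 · 5.4959141e-02 ≈ 4346.11392.
Since α = 2/3 < 1, p = c/n^{2/3} ≫ 1/n is above the triangle threshold p ~ 1/n. Asymptotically E[X] ~ (c³/6)·n^{3(1−α)} = (7³/6)·n^{1} → ∞; triangles are abundant w.h.p.

E[X] ≈ 4346.11392; in regime p = Θ(1/n^{2/3}) E[X] diverges (above the triangle threshold p ~ 1/n).


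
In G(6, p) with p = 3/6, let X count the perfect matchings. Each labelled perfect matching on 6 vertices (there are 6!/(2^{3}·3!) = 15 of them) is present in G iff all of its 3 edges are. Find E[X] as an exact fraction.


K_6 has 6!/(2^{3}·3!) = 15 labelled perfect matchings.
For each such perfect matching H, let X_H = 1 if all 3 edges of H are present in G. Then P[X_H = 1] = p^{3} = (1/2)^{3} = 1/8.
By linearity of expectation: E[X] = Σ_H E[X_H] = 15 · p^{3} = 15 · 1/8 = 15/8.
Numerically: E[X] ≈ 1.875.

E[X] = 15 · (1/2)^{3} = 15/8 ≈ 1.875.


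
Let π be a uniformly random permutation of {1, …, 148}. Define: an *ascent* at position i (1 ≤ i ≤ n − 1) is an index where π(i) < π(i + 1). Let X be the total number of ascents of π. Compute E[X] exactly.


Write X = Σ X_I over i = 1, …, 147, with X_I the indicator of one ascent.
There are 147 indicators.
For each fixed i, the pair (π(i), π(i+1)) is a uniformly random ordered pair of distinct values from {1, …, 148}; by symmetry P[π(i) < π(i+1)] = 1/2.
By linearity: E[X] = 147 · (1/2) = (148 − 1) · (1/2) = 147/2 ≈ 73.500000.

E[X] = 147/2 = 73.500000.


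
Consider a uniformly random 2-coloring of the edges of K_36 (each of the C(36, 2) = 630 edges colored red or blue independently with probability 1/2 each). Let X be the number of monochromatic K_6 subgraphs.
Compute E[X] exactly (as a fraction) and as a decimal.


Let X = Σ_S X_S over the C(36, 6) = 1947792 subsets S of size 6, where X_S = 1 if the K_6 on S is monochromatic.
For a fixed S, the K_6 on S has C(6, 2) = 15 edges. P[all 15 edges red] = (1/2)^15, and likewise for blue, so P[monochromatic] = 2·(1/2)^15 = 2^{1 − 15} = 1/16384.
By linearity: E[X] = C(36, 6) · 2^{1 − 15} = 1947792 · 1/16384 = 121737/1024.
Numerically: E[X] ≈ 118.883789.

E[X] = C(36,6)·2^(1−C(6,2)) = 121737/1024 ≈ 118.883789.


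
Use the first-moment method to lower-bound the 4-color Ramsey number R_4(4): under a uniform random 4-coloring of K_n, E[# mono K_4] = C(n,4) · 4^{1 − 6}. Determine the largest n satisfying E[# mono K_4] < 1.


We need C(n, 4) · 4^{1 − 6} < 1, i.e. C(n, 4) < 4^{6 − 1} = 1024.
Check values of n near the boundary:
  n = 10: C(10, 4) = 210; 210 < 1024? YES
  n = 11: C(11, 4) = 330; 330 < 1024? YES
  n = 12: C(12, 4) = 495; 495 < 1024? YES
  n = 13: C(13, 4) = 715; 715 < 1024? YES
  n = 14: C(14, 4) = 1001; 1001 < 1024? YES
  n = 15: C(15, 4) = 1365; 1365 < 1024? NO
The largest n with C(n, 4) < 1024 is n = 14 (where E[X] = 1001/1024 ≈ 0.97754). Hence R_4(4) > 14, i.e. R_4(4) ≥ 15.

Largest n = 14; hence R_4(4) > 14.


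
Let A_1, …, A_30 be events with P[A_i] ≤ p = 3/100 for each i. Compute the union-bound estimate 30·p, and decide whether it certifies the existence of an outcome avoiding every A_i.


Union bound: P[∪_{i=1}^{30} A_i] ≤ Σ_i P[A_i] ≤ 30·p = 30·(3/100) = 9/10.
Numerically: 9/10 ≈ 0.9000000.
Is 9/10 < 1? YES.
Since P[∪ A_i] ≤ 9/10 < 1, the complement has P[∩ A_i^c] ≥ 1 − 9/10 = 1/10 > 0, so some outcome avoids every A_i.

30·p = 9/10 ≈ 0.9000000; existence CERTIFIED by the union bound.


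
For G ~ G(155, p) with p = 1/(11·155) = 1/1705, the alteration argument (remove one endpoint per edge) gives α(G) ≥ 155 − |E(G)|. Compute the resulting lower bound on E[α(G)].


E[|E(G)|] = C(155, 2)·p = 11935 · (1/1705) = 7.
E[α(G)] ≥ n − E[|E(G)|] = 155 − 7 = 148.
Numerically: ≈ 148.000.
(This is only a lower bound; the true E[α(G)] may be larger.)

E[α(G)] ≥ 148 ≈ 148.000.


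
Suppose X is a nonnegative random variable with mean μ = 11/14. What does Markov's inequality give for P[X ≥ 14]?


μ = E[X] = 11/14, a = 14.
Markov: P[X ≥ 14] ≤ μ/a = (11/14)/14 = 11/196.
Numerically: ≈ 0.056.
(Since a = 14 > μ = 0.786, the bound 11/196 is < 1 and informative.)

P[X ≥ 14] ≤ 11/196 ≈ 0.056.


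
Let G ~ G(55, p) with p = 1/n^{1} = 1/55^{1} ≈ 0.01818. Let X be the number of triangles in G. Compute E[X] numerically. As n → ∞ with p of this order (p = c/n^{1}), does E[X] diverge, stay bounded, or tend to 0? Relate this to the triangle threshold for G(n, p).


Number of potential triangles: C(55, 3) = 26235.
Each occurs with probability p³ ≈ (0.01818)³ ≈ 6.010518e-06.
By linearity: E[X] = C(55, 3)·p³ ≈ 26235 · 6.010518e-06 ≈ 0.1577.
Here α = 1, so p = 1/n is exactly at the triangle threshold p ~ 1/n. Asymptotically E[X] → c³/6 = 1³/6 = 1/6 ≈ 0.1667, a bounded constant. In this regime the triangle count is asymptotically Poisson(c³/6).

E[X] ≈ 0.1577; in regime p = Θ(1/n^{1}) E[X] stays bounded (at the triangle threshold p ~ 1/n).


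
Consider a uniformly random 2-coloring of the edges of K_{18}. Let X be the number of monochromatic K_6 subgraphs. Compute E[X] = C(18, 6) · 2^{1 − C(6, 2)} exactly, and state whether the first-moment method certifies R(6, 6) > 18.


E[X] = C(18, 6) · 2^{1 − 15} = 18564 · 2^{−14} = 18564/16384.
As a reduced fraction: E[X] = 4641/4096 ≈ 1.133.
Is E[X] < 1? NO.
Since E[X] ≥ 1, the first-moment bound is inconclusive at n = 18; it does NOT by itself certify R(6, 6) > 18.

E[X] = 4641/4096 ≈ 1.133; E[X] ≥ 1; first-moment method inconclusive here.


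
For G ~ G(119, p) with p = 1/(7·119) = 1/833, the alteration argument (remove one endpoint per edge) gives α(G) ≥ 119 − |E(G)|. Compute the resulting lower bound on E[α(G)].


E[|E(G)|] = C(119, 2)·p = 7021 · (1/833) = 59/7.
E[α(G)] ≥ n − E[|E(G)|] = 119 − 59/7 = 774/7.
Numerically: ≈ 110.571429.
(This is only a lower bound; the true E[α(G)] may be larger.)

E[α(G)] ≥ 774/7 ≈ 110.571429.


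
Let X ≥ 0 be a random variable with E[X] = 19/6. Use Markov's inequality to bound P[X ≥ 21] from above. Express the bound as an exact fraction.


μ = E[X] = 19/6, a = 21.
Markov: P[X ≥ 21] ≤ μ/a = (19/6)/21 = 19/126.
Numerically: ≈ 0.150794.
(Since a = 21 > μ = 3.166667, the bound 19/126 is < 1 and informative.)

P[X ≥ 21] ≤ 19/126 ≈ 0.150794.


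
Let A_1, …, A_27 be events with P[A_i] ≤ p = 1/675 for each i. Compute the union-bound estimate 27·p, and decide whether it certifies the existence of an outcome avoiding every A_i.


Union bound: P[∪_{i=1}^{27} A_i] ≤ Σ_i P[A_i] ≤ 27·p = 27·(1/675) = 1/25.
Numerically: 1/25 ≈ 0.0400.
Is 1/25 < 1? YES.
Since P[∪ A_i] ≤ 1/25 < 1, the complement has P[∩ A_i^c] ≥ 1 − 1/25 = 24/25 > 0, so some outcome avoids every A_i.

27·p = 1/25 ≈ 0.0400; existence CERTIFIED by the union bound.


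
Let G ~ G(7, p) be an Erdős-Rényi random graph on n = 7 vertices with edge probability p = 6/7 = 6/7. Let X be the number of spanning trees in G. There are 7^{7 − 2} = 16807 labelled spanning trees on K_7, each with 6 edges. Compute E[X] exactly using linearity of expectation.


K_7 has 7^{7 − 2} = 16807 labelled spanning trees.
For each such spanning tree H, let X_H = 1 if all 6 edges of H are present in G. Then P[X_H = 1] = p^{6} = (6/7)^{6} = 46656/117649.
By linearity of expectation: E[X] = Σ_H E[X_H] = 16807 · p^{6} = 16807 · 46656/117649 = 46656/7.
Numerically: E[X] ≈ 6665.1.

E[X] = 16807 · (6/7)^{6} = 46656/7 ≈ 6665.1.


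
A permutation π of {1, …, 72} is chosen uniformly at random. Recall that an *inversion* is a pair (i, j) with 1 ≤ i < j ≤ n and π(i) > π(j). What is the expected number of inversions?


Write X = Σ X_I over the C(72, 2) = 2556 pairs i < j, with X_I the indicator of one inversion.
There are 2556 indicators.
For each fixed pair i < j, the values π(i) and π(j) are two distinct elements of {1, …, 72} in uniformly random order; by symmetry P[π(i) > π(j)] = 1/2.
By linearity: E[X] = 2556 · (1/2) = C(72, 2) · (1/2) = 2556/2 = 1278 ≈ 1278.00000.

E[X] = 1278 = 1278.00000.


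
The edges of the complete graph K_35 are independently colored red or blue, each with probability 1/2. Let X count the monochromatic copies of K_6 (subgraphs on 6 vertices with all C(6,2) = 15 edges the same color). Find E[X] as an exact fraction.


Let X = Σ_S X_S over the C(35, 6) = 1623160 subsets S of size 6, where X_S = 1 if the K_6 on S is monochromatic.
For a fixed S, the K_6 on S has C(6, 2) = 15 edges. P[all 15 edges red] = (1/2)^15, and likewise for blue, so P[monochromatic] = 2·(1/2)^15 = 2^{1 − 15} = 1/16384.
By linearity: E[X] = C(35, 6) · 2^{1 − 15} = 1623160 · 1/16384 = 202895/2048.
Numerically: E[X] ≈ 99.0698.

E[X] = C(35,6)·2^(1−C(6,2)) = 202895/2048 ≈ 99.0698.


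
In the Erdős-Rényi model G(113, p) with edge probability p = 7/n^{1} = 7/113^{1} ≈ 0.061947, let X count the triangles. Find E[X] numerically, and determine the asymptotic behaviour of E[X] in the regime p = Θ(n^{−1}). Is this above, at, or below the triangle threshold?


Number of potential triangles: C(113, 3) = 234136.
Each occurs with probability p³ ≈ (0.061947)³ ≈ 2.3771621e-04.
By linearity: E[X] = C(113, 3)·p³ ≈ 234136 · 2.3771621e-04 ≈ 55.65792.
Here α = 1, so p = 7/n is exactly at the triangle threshold p ~ 1/n. Asymptotically E[X] → c³/6 = 7³/6 = 343/6 ≈ 57.16667, a bounded constant. In this regime the triangle count is asymptotically Poisson(c³/6).

E[X] ≈ 55.65792; in regime p = Θ(1/n^{1}) E[X] stays bounded (at the triangle threshold p ~ 1/n).


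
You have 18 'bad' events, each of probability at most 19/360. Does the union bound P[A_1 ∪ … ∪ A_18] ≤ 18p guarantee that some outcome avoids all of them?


Union bound: P[∪_{i=1}^{18} A_i] ≤ Σ_i P[A_i] ≤ 18·p = 18·(19/360) = 19/20.
Numerically: 19/20 ≈ 0.95000.
Is 19/20 < 1? YES.
Since P[∪ A_i] ≤ 19/20 < 1, the complement has P[∩ A_i^c] ≥ 1 − 19/20 = 1/20 > 0, so some outcome avoids every A_i.

18·p = 19/20 ≈ 0.95000; existence CERTIFIED by the union bound.


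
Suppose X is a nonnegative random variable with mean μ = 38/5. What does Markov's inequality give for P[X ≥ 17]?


μ = E[X] = 38/5, a = 17.
Markov: P[X ≥ 17] ≤ μ/a = (38/5)/17 = 38/85.
Numerically: ≈ 0.447059.
(Since a = 17 > μ = 7.600000, the bound 38/85 is < 1 and informative.)

P[X ≥ 17] ≤ 38/85 ≈ 0.447059.


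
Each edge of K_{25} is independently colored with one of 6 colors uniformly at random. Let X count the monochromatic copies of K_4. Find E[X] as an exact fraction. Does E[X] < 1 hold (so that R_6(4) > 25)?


E[X] = C(25, 4) · 6^{1 − 6} = 12650 · 6^{−5} = 12650/7776.
As a reduced fraction: E[X] = 6325/3888 ≈ 1.626800.
Is E[X] < 1? NO.
Since E[X] ≥ 1, the first-moment bound is inconclusive at n = 25; it does NOT by itself certify R_6(4) > 25.

E[X] = 6325/3888 ≈ 1.626800; E[X] ≥ 1; first-moment method inconclusive here.


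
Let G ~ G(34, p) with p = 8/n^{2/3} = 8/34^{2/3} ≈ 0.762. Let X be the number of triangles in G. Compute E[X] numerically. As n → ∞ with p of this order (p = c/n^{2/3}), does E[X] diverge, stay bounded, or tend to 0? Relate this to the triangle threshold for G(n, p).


Number of potential triangles: C(34, 3) = 5984.
Each occurs with probability p³ ≈ (0.762)³ ≈ 4.42907e-01.
By linearity: E[X] = C(34, 3)·p³ ≈ 5984 · 4.42907e-01 ≈ 2650.353.
Since α = 2/3 < 1, p = c/n^{2/3} ≫ 1/n is above the triangle threshold p ~ 1/n. Asymptotically E[X] ~ (c³/6)·n^{3(1−α)} = (8³/6)·n^{1} → ∞; triangles are abundant w.h.p.

E[X] ≈ 2650.353; in regime p = Θ(1/n^{2/3}) E[X] diverges (above the triangle threshold p ~ 1/n).


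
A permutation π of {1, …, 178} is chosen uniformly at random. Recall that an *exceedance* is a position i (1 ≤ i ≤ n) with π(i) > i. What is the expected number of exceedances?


Write X = Σ_{i=1}^{178} X_i, where X_i = 1_{π(i) > i}.
For each fixed i, π(i) is uniform over {1, …, 178} (marginal of a uniform permutation), so P[π(i) > i] = (n − i)/n. Summing: Σ_{i=1}^{178} (n − i)/n = (0 + 1 + … + 177)/178 = 178(178 − 1)/(2·178) = (178 − 1)/2.
Hence E[X] = Σ_{i=1}^{178} (178 − i)/178 = 177/2 ≈ 88.500.

E[X] = 177/2 = 88.500.


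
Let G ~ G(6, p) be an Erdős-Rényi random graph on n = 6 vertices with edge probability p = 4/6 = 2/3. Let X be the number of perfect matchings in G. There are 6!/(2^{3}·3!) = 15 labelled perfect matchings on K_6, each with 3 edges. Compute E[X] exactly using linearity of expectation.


K_6 has 6!/(2^{3}·3!) = 15 labelled perfect matchings.
For each such perfect matching H, let X_H = 1 if all 3 edges of H are present in G. Then P[X_H = 1] = p^{3} = (2/3)^{3} = 8/27.
By linearity: E[X] = Σ_H E[X_H] = 15 · p^{3} = 15 · 8/27 = 40/9.
Numerically: E[X] ≈ 4.44.

E[X] = 15 · (2/3)^{3} = 40/9 ≈ 4.44.


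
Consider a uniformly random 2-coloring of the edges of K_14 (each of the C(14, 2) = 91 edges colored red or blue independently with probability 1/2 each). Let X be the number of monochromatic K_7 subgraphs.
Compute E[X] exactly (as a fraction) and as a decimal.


Let X = Σ_S X_S over the C(14, 7) = 3432 subsets S of size 7, where X_S = 1 if the K_7 on S is monochromatic.
For a fixed S, the K_7 on S has C(7, 2) = 21 edges. P[all 21 edges red] = (1/2)^21, and likewise for blue, so P[monochromatic] = 2·(1/2)^21 = 2^{1 − 21} = 1/1048576.
By linearity: E[X] = C(14, 7) · 2^{1 − 21} = 3432 · 1/1048576 = 429/131072.
Numerically: E[X] ≈ 0.003.

E[X] = C(14,7)·2^(1−C(7,2)) = 429/131072 ≈ 0.003.


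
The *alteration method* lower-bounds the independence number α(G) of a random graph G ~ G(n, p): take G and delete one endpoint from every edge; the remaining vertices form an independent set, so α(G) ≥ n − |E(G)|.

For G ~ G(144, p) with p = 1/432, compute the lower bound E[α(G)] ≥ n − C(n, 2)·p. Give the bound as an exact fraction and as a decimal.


E[|E(G)|] = C(144, 2)·p = 10296 · (1/432) = 143/6.
E[α(G)] ≥ n − E[|E(G)|] = 144 − 143/6 = 721/6.
Numerically: ≈ 120.16667.
(This is only a lower bound; the true E[α(G)] may be larger.)

E[α(G)] ≥ 721/6 ≈ 120.16667.


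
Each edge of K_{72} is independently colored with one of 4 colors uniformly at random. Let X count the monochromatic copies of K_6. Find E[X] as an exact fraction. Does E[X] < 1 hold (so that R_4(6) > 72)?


E[X] = C(72, 6) · 4^{1 − 15} = 156238908 · 4^{−14} = 156238908/268435456.
As a reduced fraction: E[X] = 39059727/67108864 ≈ 0.582.
Is E[X] < 1? YES.
Since E[X] < 1, there exists a 4-coloring of K_{72} with no monochromatic K_6; hence R_4(6) > 72.

E[X] = 39059727/67108864 ≈ 0.582; E[X] < 1, so R_4(6) > 72.


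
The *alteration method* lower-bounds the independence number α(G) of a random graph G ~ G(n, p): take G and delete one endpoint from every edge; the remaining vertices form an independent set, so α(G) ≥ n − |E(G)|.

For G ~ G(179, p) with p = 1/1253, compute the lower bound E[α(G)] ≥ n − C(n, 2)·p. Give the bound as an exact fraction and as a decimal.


E[|E(G)|] = C(179, 2)·p = 15931 · (1/1253) = 89/7.
E[α(G)] ≥ n − E[|E(G)|] = 179 − 89/7 = 1164/7.
Numerically: ≈ 166.2857.
(This is only a lower bound; the true E[α(G)] may be larger.)

E[α(G)] ≥ 1164/7 ≈ 166.2857.


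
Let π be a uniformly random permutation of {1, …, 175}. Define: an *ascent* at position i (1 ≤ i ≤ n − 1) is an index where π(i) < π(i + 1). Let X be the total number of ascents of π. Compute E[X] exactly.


Write X = Σ X_I over i = 1, …, 174, with X_I the indicator of one ascent.
There are 174 indicators.
For each fixed i, the pair (π(i), π(i+1)) is a uniformly random ordered pair of distinct values from {1, …, 175}; by symmetry P[π(i) < π(i+1)] = 1/2.
By linearity: E[X] = 174 · (1/2) = (175 − 1) · (1/2) = 87 ≈ 87.000.

E[X] = 87 = 87.000.


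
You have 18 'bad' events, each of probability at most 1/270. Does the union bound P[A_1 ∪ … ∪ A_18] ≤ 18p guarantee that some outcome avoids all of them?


Union bound: P[∪_{i=1}^{18} A_i] ≤ Σ_i P[A_i] ≤ 18·p = 18·(1/270) = 1/15.
Numerically: 1/15 ≈ 0.0667.
Is 1/15 < 1? YES.
Since P[∪ A_i] ≤ 1/15 < 1, the complement has P[∩ A_i^c] ≥ 1 − 1/15 = 14/15 > 0, so some outcome avoids every A_i.

18·p = 1/15 ≈ 0.0667; existence CERTIFIED by the union bound.


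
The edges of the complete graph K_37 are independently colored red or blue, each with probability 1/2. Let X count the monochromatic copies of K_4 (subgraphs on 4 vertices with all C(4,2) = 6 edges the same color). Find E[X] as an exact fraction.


Let X = Σ_S X_S over the C(37, 4) = 66045 subsets S of size 4, where X_S = 1 if the K_4 on S is monochromatic.
For a fixed S, the K_4 on S has C(4, 2) = 6 edges. P[all 6 edges red] = (1/2)^6, and likewise for blue, so P[monochromatic] = 2·(1/2)^6 = 2^{1 − 6} = 1/32.
By linearity of expectation: E[X] = C(37, 4) · 2^{1 − 6} = 66045 · 1/32 = 66045/32.
Numerically: E[X] ≈ 2063.9062.

E[X] = C(37,4)·2^(1−C(4,2)) = 66045/32 ≈ 2063.9062.


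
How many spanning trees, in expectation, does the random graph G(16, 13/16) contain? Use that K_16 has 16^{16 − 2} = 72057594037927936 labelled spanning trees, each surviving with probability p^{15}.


K_16 has 16^{16 − 2} = 72057594037927936 labelled spanning trees.
For each such spanning tree H, let X_H = 1 if all 15 edges of H are present in G. Then P[X_H = 1] = p^{15} = (13/16)^{15} = 51185893014090757/1152921504606846976.
By linearity of expectation: E[X] = Σ_H E[X_H] = 72057594037927936 · p^{15} = 72057594037927936 · 51185893014090757/1152921504606846976 = 51185893014090757/16.
Numerically: E[X] ≈ 3.1991e+15.

E[X] = 72057594037927936 · (13/16)^{15} = 51185893014090757/16 ≈ 3.1991e+15.


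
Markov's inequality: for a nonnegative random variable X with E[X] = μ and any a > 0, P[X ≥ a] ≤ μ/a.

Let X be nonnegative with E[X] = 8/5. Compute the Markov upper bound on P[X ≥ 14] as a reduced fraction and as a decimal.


μ = E[X] = 8/5, a = 14.
Markov: P[X ≥ 14] ≤ μ/a = (8/5)/14 = 4/35.
Numerically: ≈ 0.114286.
(Since a = 14 > μ = 1.600000, the bound 4/35 is < 1 and informative.)

P[X ≥ 14] ≤ 4/35 ≈ 0.114286.


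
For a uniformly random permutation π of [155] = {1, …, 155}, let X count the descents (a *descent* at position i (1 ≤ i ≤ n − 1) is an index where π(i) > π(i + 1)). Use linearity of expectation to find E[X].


Write X = Σ X_I over i = 1, …, 154, with X_I the indicator of one descent.
There are 154 indicators.
For each fixed i, the pair (π(i), π(i+1)) is a uniformly random ordered pair of distinct values from {1, …, 155}; by symmetry P[π(i) > π(i+1)] = 1/2.
By linearity: E[X] = 154 · (1/2) = (155 − 1) · (1/2) = 77 ≈ 77.000.

E[X] = 77 = 77.000.


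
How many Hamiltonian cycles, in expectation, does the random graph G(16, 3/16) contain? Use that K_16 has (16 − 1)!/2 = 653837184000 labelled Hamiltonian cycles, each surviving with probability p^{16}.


K_16 has (16 − 1)!/2 = 653837184000 labelled Hamiltonian cycles.
For each such Hamiltonian cycle H, let X_H = 1 if all 16 edges of H are present in G. Then P[X_H = 1] = p^{16} = (3/16)^{16} = 43046721/18446744073709551616.
By linearity of expectation: E[X] = Σ_H E[X_H] = 653837184000 · p^{16} = 653837184000 · 43046721/18446744073709551616 = 27485885585032875/18014398509481984.
Numerically: E[X] ≈ 1.5258.

E[X] = 653837184000 · (3/16)^{16} = 27485885585032875/18014398509481984 ≈ 1.5258.


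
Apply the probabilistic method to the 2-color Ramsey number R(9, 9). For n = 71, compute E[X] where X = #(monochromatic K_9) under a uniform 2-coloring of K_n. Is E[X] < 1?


E[X] = C(71, 9) · 2^{1 − 36} = 74473879480 · 2^{−35} = 74473879480/34359738368.
As a reduced fraction: E[X] = 9309234935/4294967296 ≈ 2.16748.
Is E[X] < 1? NO.
Since E[X] ≥ 1, the first-moment bound is inconclusive at n = 71; it does NOT by itself certify R(9, 9) > 71.

E[X] = 9309234935/4294967296 ≈ 2.16748; E[X] ≥ 1; first-moment method inconclusive here.


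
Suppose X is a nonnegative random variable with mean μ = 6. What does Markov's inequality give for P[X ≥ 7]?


μ = E[X] = 6, a = 7.
Markov: P[X ≥ 7] ≤ μ/a = (6)/7 = 6/7.
Numerically: ≈ 0.8571.
(Since a = 7 > μ = 6.0000, the bound 6/7 is < 1 and informative.)

P[X ≥ 7] ≤ 6/7 ≈ 0.8571.


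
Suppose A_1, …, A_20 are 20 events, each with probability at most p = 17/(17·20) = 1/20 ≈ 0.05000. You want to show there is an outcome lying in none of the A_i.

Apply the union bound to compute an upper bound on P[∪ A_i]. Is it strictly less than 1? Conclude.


Union bound: P[∪_{i=1}^{20} A_i] ≤ Σ_i P[A_i] ≤ 20·p = 20·(1/20) = 1.
Numerically: 1 ≈ 1.00000.
Is 1 < 1? NO.
Since the bound 1 is ≥ 1, the union bound is uninformative here; it does NOT by itself certify existence.

20·p = 1 ≈ 1.00000; existence NOT certified by the union bound.


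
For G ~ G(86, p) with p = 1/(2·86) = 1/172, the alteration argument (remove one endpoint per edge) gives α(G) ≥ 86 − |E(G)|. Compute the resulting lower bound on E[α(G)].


E[|E(G)|] = C(86, 2)·p = 3655 · (1/172) = 85/4.
E[α(G)] ≥ n − E[|E(G)|] = 86 − 85/4 = 259/4.
Numerically: ≈ 64.7500.
(This is only a lower bound; the true E[α(G)] may be larger.)

E[α(G)] ≥ 259/4 ≈ 64.7500.


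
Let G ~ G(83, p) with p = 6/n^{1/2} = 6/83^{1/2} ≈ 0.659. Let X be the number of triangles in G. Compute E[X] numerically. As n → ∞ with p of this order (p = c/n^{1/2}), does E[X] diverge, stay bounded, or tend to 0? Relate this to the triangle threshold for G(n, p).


Number of potential triangles: C(83, 3) = 91881.
Each occurs with probability p³ ≈ (0.659)³ ≈ 2.85652e-01.
By linearity: E[X] = C(83, 3)·p³ ≈ 91881 · 2.85652e-01 ≈ 26245.952.
Since α = 1/2 < 1, p = c/n^{1/2} ≫ 1/n is above the triangle threshold p ~ 1/n. Asymptotically E[X] ~ (c³/6)·n^{3(1−α)} = (6³/6)·n^{1.5} → ∞; triangles are abundant w.h.p.

E[X] ≈ 26245.952; in regime p = Θ(1/n^{1/2}) E[X] diverges (above the triangle threshold p ~ 1/n).


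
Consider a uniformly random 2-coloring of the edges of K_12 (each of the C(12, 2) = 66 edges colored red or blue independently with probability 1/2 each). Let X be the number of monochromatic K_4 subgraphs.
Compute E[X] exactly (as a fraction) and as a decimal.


Let X = Σ_S X_S over the C(12, 4) = 495 subsets S of size 4, where X_S = 1 if the K_4 on S is monochromatic.
For a fixed S, the K_4 on S has C(4, 2) = 6 edges. P[all 6 edges red] = (1/2)^6, and likewise for blue, so P[monochromatic] = 2·(1/2)^6 = 2^{1 − 6} = 1/32.
By linearity: E[X] = C(12, 4) · 2^{1 − 6} = 495 · 1/32 = 495/32.
Numerically: E[X] ≈ 15.46875.

E[X] = C(12,4)·2^(1−C(4,2)) = 495/32 ≈ 15.46875.


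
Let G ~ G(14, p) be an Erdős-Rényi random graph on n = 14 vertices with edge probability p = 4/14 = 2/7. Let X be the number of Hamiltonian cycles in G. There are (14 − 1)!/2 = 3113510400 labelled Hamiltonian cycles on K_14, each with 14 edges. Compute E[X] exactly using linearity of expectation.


K_14 has (14 − 1)!/2 = 3113510400 labelled Hamiltonian cycles.
For each such Hamiltonian cycle H, let X_H = 1 if all 14 edges of H are present in G. Then P[X_H = 1] = p^{14} = (2/7)^{14} = 16384/678223072849.
By linearity of expectation: E[X] = Σ_H E[X_H] = 3113510400 · p^{14} = 3113510400 · 16384/678223072849 = 7287393484800/96889010407.
Numerically: E[X] ≈ 75.2138.

E[X] = 3113510400 · (2/7)^{14} = 7287393484800/96889010407 ≈ 75.2138.


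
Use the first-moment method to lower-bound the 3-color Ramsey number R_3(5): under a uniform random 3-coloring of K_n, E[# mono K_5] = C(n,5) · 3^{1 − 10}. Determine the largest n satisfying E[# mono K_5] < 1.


We need C(n, 5) · 3^{1 − 10} < 1, i.e. C(n, 5) < 3^{10 − 1} = 19683.
Check values of n near the boundary:
  n = 15: C(15, 5) = 3003; 3003 < 19683? YES
  n = 16: C(16, 5) = 4368; 4368 < 19683? YES
  n = 17: C(17, 5) = 6188; 6188 < 19683? YES
  n = 18: C(18, 5) = 8568; 8568 < 19683? YES
  n = 19: C(19, 5) = 11628; 11628 < 19683? YES
  n = 20: C(20, 5) = 15504; 15504 < 19683? YES
  n = 21: C(21, 5) = 20349; 20349 < 19683? NO
  n = 22: C(22, 5) = 26334; 26334 < 19683? NO
  n = 23: C(23, 5) = 33649; 33649 < 19683? NO
The largest n with C(n, 5) < 19683 is n = 20 (where E[X] = 5168/6561 ≈ 0.788). Hence R_3(5) > 20, i.e. R_3(5) ≥ 21.

Largest n = 20; hence R_3(5) > 20.


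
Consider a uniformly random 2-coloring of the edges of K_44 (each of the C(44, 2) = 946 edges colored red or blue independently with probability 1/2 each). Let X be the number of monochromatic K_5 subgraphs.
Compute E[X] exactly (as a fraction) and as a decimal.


Let X = Σ_S X_S over the C(44, 5) = 1086008 subsets S of size 5, where X_S = 1 if the K_5 on S is monochromatic.
For a fixed S, the K_5 on S has C(5, 2) = 10 edges. P[all 10 edges red] = (1/2)^10, and likewise for blue, so P[monochromatic] = 2·(1/2)^10 = 2^{1 − 10} = 1/512.
By linearity of expectation: E[X] = C(44, 5) · 2^{1 − 10} = 1086008 · 1/512 = 135751/64.
Numerically: E[X] ≈ 2121.1094.

E[X] = C(44,5)·2^(1−C(5,2)) = 135751/64 ≈ 2121.1094.


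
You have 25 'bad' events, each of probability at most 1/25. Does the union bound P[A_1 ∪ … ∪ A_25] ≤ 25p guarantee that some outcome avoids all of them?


Union bound: P[∪_{i=1}^{25} A_i] ≤ Σ_i P[A_i] ≤ 25·p = 25·(1/25) = 1.
Numerically: 1 ≈ 1.0000.
Is 1 < 1? NO.
Since the bound 1 is ≥ 1, the union bound is uninformative here; it does NOT by itself certify existence.

25·p = 1 ≈ 1.0000; existence NOT certified by the union bound.


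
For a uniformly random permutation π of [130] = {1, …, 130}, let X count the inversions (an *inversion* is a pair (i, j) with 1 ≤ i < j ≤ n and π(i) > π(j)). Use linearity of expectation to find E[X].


Write X = Σ X_I over the C(130, 2) = 8385 pairs i < j, with X_I the indicator of one inversion.
There are 8385 indicators.
For each fixed pair i < j, the values π(i) and π(j) are two distinct elements of {1, …, 130} in uniformly random order; by symmetry P[π(i) > π(j)] = 1/2.
By linearity: E[X] = 8385 · (1/2) = C(130, 2) · (1/2) = 8385/2 = 8385/2 ≈ 4192.50000.

E[X] = 8385/2 = 4192.50000.


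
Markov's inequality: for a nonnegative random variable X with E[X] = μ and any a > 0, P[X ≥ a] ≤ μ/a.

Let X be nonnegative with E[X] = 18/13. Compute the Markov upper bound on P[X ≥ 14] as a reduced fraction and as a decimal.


μ = E[X] = 18/13, a = 14.
Markov: P[X ≥ 14] ≤ μ/a = (18/13)/14 = 9/91.
Numerically: ≈ 0.09890.
(Since a = 14 > μ = 1.38462, the bound 9/91 is < 1 and informative.)

P[X ≥ 14] ≤ 9/91 ≈ 0.09890.


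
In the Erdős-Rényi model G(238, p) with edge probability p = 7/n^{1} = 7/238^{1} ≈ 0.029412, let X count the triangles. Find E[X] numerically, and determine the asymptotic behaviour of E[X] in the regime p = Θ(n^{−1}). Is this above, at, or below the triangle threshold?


Number of potential triangles: C(238, 3) = 2218636.
Each occurs with probability p³ ≈ (0.029412)³ ≈ 2.5442703e-05.
By linearity: E[X] = C(238, 3)·p³ ≈ 2218636 · 2.5442703e-05 ≈ 56.44810.
Here α = 1, so p = 7/n is exactly at the triangle threshold p ~ 1/n. Asymptotically E[X] → c³/6 = 7³/6 = 343/6 ≈ 57.16667, a bounded constant. In this regime the triangle count is asymptotically Poisson(c³/6).

E[X] ≈ 56.44810; in regime p = Θ(1/n^{1}) E[X] stays bounded (at the triangle threshold p ~ 1/n).


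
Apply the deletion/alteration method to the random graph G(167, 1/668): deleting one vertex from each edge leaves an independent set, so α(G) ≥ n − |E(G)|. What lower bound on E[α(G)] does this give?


E[|E(G)|] = C(167, 2)·p = 13861 · (1/668) = 83/4.
E[α(G)] ≥ n − E[|E(G)|] = 167 − 83/4 = 585/4.
Numerically: ≈ 146.2500.
(This is only a lower bound; the true E[α(G)] may be larger.)

E[α(G)] ≥ 585/4 ≈ 146.2500.


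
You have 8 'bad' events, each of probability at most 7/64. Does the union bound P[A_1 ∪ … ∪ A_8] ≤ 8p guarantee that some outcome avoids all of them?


Union bound: P[∪_{i=1}^{8} A_i] ≤ Σ_i P[A_i] ≤ 8·p = 8·(7/64) = 7/8.
Numerically: 7/8 ≈ 0.87500.
Is 7/8 < 1? YES.
Since P[∪ A_i] ≤ 7/8 < 1, the complement has P[∩ A_i^c] ≥ 1 − 7/8 = 1/8 > 0, so some outcome avoids every A_i.

8·p = 7/8 ≈ 0.87500; existence CERTIFIED by the union bound.


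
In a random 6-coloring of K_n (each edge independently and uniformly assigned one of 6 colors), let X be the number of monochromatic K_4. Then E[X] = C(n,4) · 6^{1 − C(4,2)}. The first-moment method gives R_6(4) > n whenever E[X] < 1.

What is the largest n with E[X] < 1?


We need C(n, 4) · 6^{1 − 6} < 1, i.e. C(n, 4) < 6^{6 − 1} = 7776.
Check values of n near the boundary:
  n = 16: C(16, 4) = 1820; 1820 < 7776? YES
  n = 17: C(17, 4) = 2380; 2380 < 7776? YES
  n = 18: C(18, 4) = 3060; 3060 < 7776? YES
  n = 19: C(19, 4) = 3876; 3876 < 7776? YES
  n = 20: C(20, 4) = 4845; 4845 < 7776? YES
  n = 21: C(21, 4) = 5985; 5985 < 7776? YES
  n = 22: C(22, 4) = 7315; 7315 < 7776? YES
  n = 23: C(23, 4) = 8855; 8855 < 7776? NO
  n = 24: C(24, 4) = 10626; 10626 < 7776? NO
  n = 25: C(25, 4) = 12650; 12650 < 7776? NO
The largest n with C(n, 4) < 7776 is n = 22 (where E[X] = 7315/7776 ≈ 0.940715). Hence R_6(4) > 22, i.e. R_6(4) ≥ 23.

Largest n = 22; hence R_6(4) > 22.


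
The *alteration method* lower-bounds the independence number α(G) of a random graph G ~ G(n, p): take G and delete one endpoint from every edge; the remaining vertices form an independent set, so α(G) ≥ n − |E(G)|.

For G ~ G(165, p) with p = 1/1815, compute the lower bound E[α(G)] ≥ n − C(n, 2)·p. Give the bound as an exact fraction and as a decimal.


E[|E(G)|] = C(165, 2)·p = 13530 · (1/1815) = 82/11.
E[α(G)] ≥ n − E[|E(G)|] = 165 − 82/11 = 1733/11.
Numerically: ≈ 157.54545.
(This is only a lower bound; the true E[α(G)] may be larger.)

E[α(G)] ≥ 1733/11 ≈ 157.54545.


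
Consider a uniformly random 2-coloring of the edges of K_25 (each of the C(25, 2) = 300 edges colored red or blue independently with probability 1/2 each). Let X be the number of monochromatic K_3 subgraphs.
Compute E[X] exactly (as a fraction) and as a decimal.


Let X = Σ_S X_S over the C(25, 3) = 2300 subsets S of size 3, where X_S = 1 if the K_3 on S is monochromatic.
For a fixed S, the K_3 on S has C(3, 2) = 3 edges. P[all 3 edges red] = (1/2)^3, and likewise for blue, so P[monochromatic] = 2·(1/2)^3 = 2^{1 − 3} = 1/4.
Summing: E[X] = C(25, 3) · 2^{1 − 3} = 2300 · 1/4 = 575.
Numerically: E[X] ≈ 575.000.

E[X] = C(25,3)·2^(1−C(3,2)) = 575 ≈ 575.000.


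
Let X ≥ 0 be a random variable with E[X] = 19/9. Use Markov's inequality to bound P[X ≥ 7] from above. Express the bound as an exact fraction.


μ = E[X] = 19/9, a = 7.
Markov: P[X ≥ 7] ≤ μ/a = (19/9)/7 = 19/63.
Numerically: ≈ 0.3016.
(Since a = 7 > μ = 2.1111, the bound 19/63 is < 1 and informative.)

P[X ≥ 7] ≤ 19/63 ≈ 0.3016.


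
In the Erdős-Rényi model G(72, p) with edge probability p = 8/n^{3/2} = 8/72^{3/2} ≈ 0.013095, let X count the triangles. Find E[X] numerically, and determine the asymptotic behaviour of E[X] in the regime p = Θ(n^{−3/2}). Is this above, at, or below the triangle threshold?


Number of potential triangles: C(72, 3) = 59640.
Each occurs with probability p³ ≈ (0.013095)³ ≈ 2.2452966e-06.
By linearity: E[X] = C(72, 3)·p³ ≈ 59640 · 2.2452966e-06 ≈ 0.13391.
Since α = 3/2 > 1, p = c/n^{3/2} = o(1/n) is below the triangle threshold p ~ 1/n. Asymptotically E[X] ~ (c³/6)·n^{3(1−α)} = (8³/6)·n^{-1.5} → 0, so by Markov's inequality G has no triangles w.h.p.

E[X] ≈ 0.13391; in regime p = Θ(1/n^{3/2}) E[X] tends to 0 (below the triangle threshold p ~ 1/n).


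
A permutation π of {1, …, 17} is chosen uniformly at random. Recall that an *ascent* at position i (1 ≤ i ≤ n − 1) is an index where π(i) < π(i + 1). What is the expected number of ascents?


Write X = Σ X_I over i = 1, …, 16, with X_I the indicator of one ascent.
There are 16 indicators.
For each fixed i, the pair (π(i), π(i+1)) is a uniformly random ordered pair of distinct values from {1, …, 17}; by symmetry P[π(i) < π(i+1)] = 1/2.
By linearity: E[X] = 16 · (1/2) = (17 − 1) · (1/2) = 8 ≈ 8.00000.

E[X] = 8 = 8.00000.


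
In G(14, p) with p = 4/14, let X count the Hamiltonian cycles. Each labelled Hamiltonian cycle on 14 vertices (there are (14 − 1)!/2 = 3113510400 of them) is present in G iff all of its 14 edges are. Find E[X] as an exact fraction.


K_14 has (14 − 1)!/2 = 3113510400 labelled Hamiltonian cycles.
For each such Hamiltonian cycle H, let X_H = 1 if all 14 edges of H are present in G. Then P[X_H = 1] = p^{14} = (2/7)^{14} = 16384/678223072849.
Summing the indicators: E[X] = Σ_H E[X_H] = 3113510400 · p^{14} = 3113510400 · 16384/678223072849 = 7287393484800/96889010407.
Numerically: E[X] ≈ 75.21.

E[X] = 3113510400 · (2/7)^{14} = 7287393484800/96889010407 ≈ 75.21.


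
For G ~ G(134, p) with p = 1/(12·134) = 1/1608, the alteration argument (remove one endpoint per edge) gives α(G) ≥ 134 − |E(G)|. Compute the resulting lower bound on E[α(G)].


E[|E(G)|] = C(134, 2)·p = 8911 · (1/1608) = 133/24.
E[α(G)] ≥ n − E[|E(G)|] = 134 − 133/24 = 3083/24.
Numerically: ≈ 128.458.
(This is only a lower bound; the true E[α(G)] may be larger.)

E[α(G)] ≥ 3083/24 ≈ 128.458.


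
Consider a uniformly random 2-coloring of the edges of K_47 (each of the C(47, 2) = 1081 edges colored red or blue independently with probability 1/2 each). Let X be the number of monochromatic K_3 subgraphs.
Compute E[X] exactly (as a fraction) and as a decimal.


Let X = Σ_S X_S over the C(47, 3) = 16215 subsets S of size 3, where X_S = 1 if the K_3 on S is monochromatic.
For a fixed S, the K_3 on S has C(3, 2) = 3 edges. P[all 3 edges red] = (1/2)^3, and likewise for blue, so P[monochromatic] = 2·(1/2)^3 = 2^{1 − 3} = 1/4.
By linearity of expectation: E[X] = C(47, 3) · 2^{1 − 3} = 16215 · 1/4 = 16215/4.
Numerically: E[X] ≈ 4053.750.

E[X] = C(47,3)·2^(1−C(3,2)) = 16215/4 ≈ 4053.750.


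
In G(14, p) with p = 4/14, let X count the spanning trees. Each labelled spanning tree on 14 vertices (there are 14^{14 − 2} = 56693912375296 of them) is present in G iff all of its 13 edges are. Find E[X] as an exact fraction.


K_14 has 14^{14 − 2} = 56693912375296 labelled spanning trees.
For each such spanning tree H, let X_H = 1 if all 13 edges of H are present in G. Then P[X_H = 1] = p^{13} = (2/7)^{13} = 8192/96889010407.
Summing the indicators: E[X] = Σ_H E[X_H] = 56693912375296 · p^{13} = 56693912375296 · 8192/96889010407 = 33554432/7.
Numerically: E[X] ≈ 4.79349e+06.

E[X] = 56693912375296 · (2/7)^{13} = 33554432/7 ≈ 4.79349e+06.


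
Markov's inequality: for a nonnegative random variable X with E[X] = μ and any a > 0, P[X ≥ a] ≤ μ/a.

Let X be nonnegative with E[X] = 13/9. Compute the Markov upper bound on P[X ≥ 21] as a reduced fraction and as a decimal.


μ = E[X] = 13/9, a = 21.
Markov: P[X ≥ 21] ≤ μ/a = (13/9)/21 = 13/189.
Numerically: ≈ 0.0688.
(Since a = 21 > μ = 1.4444, the bound 13/189 is < 1 and informative.)

P[X ≥ 21] ≤ 13/189 ≈ 0.0688.


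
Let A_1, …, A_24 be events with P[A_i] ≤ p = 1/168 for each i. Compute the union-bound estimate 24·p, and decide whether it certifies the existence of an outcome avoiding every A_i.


Union bound: P[∪_{i=1}^{24} A_i] ≤ Σ_i P[A_i] ≤ 24·p = 24·(1/168) = 1/7.
Numerically: 1/7 ≈ 0.142857.
Is 1/7 < 1? YES.
Since P[∪ A_i] ≤ 1/7 < 1, the complement has P[∩ A_i^c] ≥ 1 − 1/7 = 6/7 > 0, so some outcome avoids every A_i.

24·p = 1/7 ≈ 0.142857; existence CERTIFIED by the union bound.


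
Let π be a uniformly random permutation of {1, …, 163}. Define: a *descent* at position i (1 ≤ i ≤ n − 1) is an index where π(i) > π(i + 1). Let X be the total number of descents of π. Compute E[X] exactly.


Write X = Σ X_I over i = 1, …, 162, with X_I the indicator of one descent.
There are 162 indicators.
For each fixed i, the pair (π(i), π(i+1)) is a uniformly random ordered pair of distinct values from {1, …, 163}; by symmetry P[π(i) > π(i+1)] = 1/2.
By linearity: E[X] = 162 · (1/2) = (163 − 1) · (1/2) = 81 ≈ 81.0000.

E[X] = 81 = 81.0000.


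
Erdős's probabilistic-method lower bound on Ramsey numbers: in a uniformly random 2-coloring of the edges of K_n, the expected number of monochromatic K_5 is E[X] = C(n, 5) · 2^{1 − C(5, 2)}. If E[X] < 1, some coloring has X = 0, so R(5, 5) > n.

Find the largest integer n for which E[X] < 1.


We need C(n, 5) · 2^{1 − 10} < 1, i.e. C(n, 5) < 2^{10 − 1} = 512.
Check values of n near the boundary:
  n = 6: C(6, 5) = 6; 6 < 512? YES
  n = 7: C(7, 5) = 21; 21 < 512? YES
  n = 8: C(8, 5) = 56; 56 < 512? YES
  n = 9: C(9, 5) = 126; 126 < 512? YES
  n = 10: C(10, 5) = 252; 252 < 512? YES
  n = 11: C(11, 5) = 462; 462 < 512? YES
  n = 12: C(12, 5) = 792; 792 < 512? NO
  n = 13: C(13, 5) = 1287; 1287 < 512? NO
  n = 14: C(14, 5) = 2002; 2002 < 512? NO
The largest n with C(n, 5) < 512 is n = 11 (where E[X] = 231/256 ≈ 0.90234). Hence R(5, 5) > 11, i.e. R(5, 5) ≥ 12.

Largest n = 11; hence R(5, 5) > 11.


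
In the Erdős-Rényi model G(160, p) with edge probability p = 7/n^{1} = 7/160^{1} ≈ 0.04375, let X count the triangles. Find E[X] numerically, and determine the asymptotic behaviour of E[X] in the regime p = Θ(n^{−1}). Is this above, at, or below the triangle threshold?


Number of potential triangles: C(160, 3) = 669920.
Each occurs with probability p³ ≈ (0.04375)³ ≈ 8.3740234e-05.
By linearity: E[X] = C(160, 3)·p³ ≈ 669920 · 8.3740234e-05 ≈ 56.09926.
Here α = 1, so p = 7/n is exactly at the triangle threshold p ~ 1/n. Asymptotically E[X] → c³/6 = 7³/6 = 343/6 ≈ 57.16667, a bounded constant. In this regime the triangle count is asymptotically Poisson(c³/6).

E[X] ≈ 56.09926; in regime p = Θ(1/n^{1}) E[X] stays bounded (at the triangle threshold p ~ 1/n).
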